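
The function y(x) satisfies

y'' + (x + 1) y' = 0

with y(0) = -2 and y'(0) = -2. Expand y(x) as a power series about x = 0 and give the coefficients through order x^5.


Ansatz: y(x) = sum_{n>=0} a_n x^n, so y'(x) = sum_{n>=1} n a_n x^(n-1) and y''(x) = sum_{n>=2} n(n-1) a_n x^(n-2).
Substitute into P(x) y'' + Q(x) y' + R(x) y = 0 with P(x) = 1, Q(x) = x + 1, R(x) = 0, and match powers of x.
Initial conditions: a_0 = -2, a_1 = -2.
Setting the coefficient of each power of x to zero and solving order by order (substituting the coefficients already found):
  x^0: 2 a_2 + a_1 = 0  ->  2 a_2 = -a_1 = 2  ->  a_2 = 1
  x^1: 6 a_3 + 2 a_2 + a_1 = 0  ->  6 a_3 = -2 a_2 - a_1 = 0  ->  a_3 = 0
  x^2: 12 a_4 + 3 a_3 + 2 a_2 = 0  ->  12 a_4 = -3 a_3 - 2 a_2 = -2  ->  a_4 = -1/6
  x^3: 20 a_5 + 4 a_4 + 3 a_3 = 0  ->  20 a_5 = -4 a_4 - 3 a_3 = 2/3  ->  a_5 = 1/30
Truncated series: y(x) = -2 - 2 x + x^2 - (1/6) x^4 + (1/30) x^5 + O(x^6).

a_0 = -2; a_1 = -2; a_2 = 1; a_3 = 0; a_4 = -1/6; a_5 = 1/30


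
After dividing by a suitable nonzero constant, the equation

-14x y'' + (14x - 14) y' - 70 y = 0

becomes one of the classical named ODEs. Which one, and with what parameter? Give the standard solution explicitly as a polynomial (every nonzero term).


All three coefficients share the factor -14; dividing through by -14 gives  x y'' + (1 - x) y' + 5 y = 0.
This matches the Laguerre equation x y'' + (1 - x) y' + n y = 0 with n = 5; the polynomial solution is L_5(x).
With y = sum_k a_k x^k, matching x^k gives (k+1)k a_{k+1} + (k+1) a_{k+1} - k a_k + n a_k = 0, i.e. (k+1)^2 a_{k+1} = (k - n) a_k = (k - 5) a_k. The right side vanishes at k = 5, so the series terminates at degree 5.
Standard normalization L_n(0) = 1 gives a_0 = 1. Work upward with a_{k+1} = (k - 5) a_k / (k+1)^2:
  a_1 = (0 - 5)(1) / 1^2 = -5/1 = -5
  a_2 = (1 - 5)(-5) / 2^2 = 20/4 = 5
  a_3 = (2 - 5)(5) / 3^2 = -15/9 = -5/3
  a_4 = (3 - 5)(-5/3) / 4^2 = (10/3)/16 = 5/24
  a_5 = (4 - 5)(5/24) / 5^2 = (-5/24)/25 = -1/120
Hence L_5(x) = -x^5/120 + 5 x^4/24 - 5 x^3/3 + 5 x^2 - 5 x + 1.

L_5(x); series = -x^5/120 + 5 x^4/24 - 5 x^3/3 + 5 x^2 - 5 x + 1


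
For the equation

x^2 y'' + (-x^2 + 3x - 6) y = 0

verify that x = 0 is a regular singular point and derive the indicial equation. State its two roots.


Divide by x^2 to reach normal form y'' + P_1(x) y' + P_2(x) y = 0 with P_1(x) = 0 and P_2(x) = -1 + 3/x - 6/x^2.
x = 0 is a singular point because the y-coefficient -1 + 3/x - 6/x^2 has a pole at x = 0.
It is a regular singular point because x P_1(x) = p(x) = 0 and x^2 P_2(x) = q(x) = -x^2 + 3x - 6 are polynomials, hence analytic at x = 0.
p(0) = 0,  q(0) = -6.
Indicial equation: r(r-1) + p(0) r + q(0) = 0, i.e. r^2 + (p(0) - 1) r + q(0) = 0, i.e. r^2 - 1 r - 6 = 0.
Discriminant: (-1)^2 - 4(-6) = 25, so r = (1 ± 5)/2.
Solving: r_1 = 3, r_2 = -2.

indicial: r^2 - 1 r - 6 = 0; roots r_1 = 3, r_2 = -2


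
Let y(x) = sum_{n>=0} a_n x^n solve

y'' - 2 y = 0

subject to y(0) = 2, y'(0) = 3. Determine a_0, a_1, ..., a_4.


Ansatz: y(x) = sum_{n>=0} a_n x^n, so y'(x) = sum_{n>=1} n a_n x^(n-1) and y''(x) = sum_{n>=2} n(n-1) a_n x^(n-2).
Substitute into P(x) y'' + Q(x) y' + R(x) y = 0 with P(x) = 1, Q(x) = 0, R(x) = -2, and match powers of x.
Initial conditions: a_0 = 2, a_1 = 3.
Setting the coefficient of each power of x to zero and solving order by order (substituting the coefficients already found):
  x^0: 2 a_2 - 2 a_0 = 0  ->  2 a_2 = 2 a_0 = 4  ->  a_2 = 2
  x^1: 6 a_3 - 2 a_1 = 0  ->  6 a_3 = 2 a_1 = 6  ->  a_3 = 1
  x^2: 12 a_4 - 2 a_2 = 0  ->  12 a_4 = 2 a_2 = 4  ->  a_4 = 1/3
Truncated series: y(x) = 2 + 3 x + 2 x^2 + x^3 + (1/3) x^4 + O(x^5).

a_0 = 2; a_1 = 3; a_2 = 2; a_3 = 1; a_4 = 1/3


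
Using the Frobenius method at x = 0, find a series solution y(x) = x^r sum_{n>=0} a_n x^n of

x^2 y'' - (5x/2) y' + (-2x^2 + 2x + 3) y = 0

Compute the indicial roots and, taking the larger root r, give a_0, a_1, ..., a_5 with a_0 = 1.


Write in Frobenius form y'' + (p(x)/x) y' + (q(x)/x^2) y = 0:
  p(x) = -5/2,  q(x) = -2x^2 + 2x + 3.
Indicial equation: r(r-1) + (-5/2) r + (3) = 0 -> roots r_1 = 2, r_2 = 3/2.
Take r = r_1 = 2. Let y(x) = x^r sum_{n>=0} a_n x^n with a_0 = 1.
Substitute y = x^r sum a_n x^n and match x^{r+n}. The recurrence is
  D(n) a_n + 2 a_{n-1} - 2 a_{n-2} = 0,  where D(n) = (r+n)(r+n-1) + (-5/2)(r+n) + (3).
  a_n = [-2 a_{n-1} + 2 a_{n-2}] / D(n).
Since the indicial polynomial factors as (r - r_1)(r - r_2), D(n) = (r_1 + n - r_1)(r_1 + n - r_2) = n(n + 1/2).
Evaluating step by step (a_0 = 1):
  n = 1: D(1) = 1(1 + 1/2) = 3/2; numerator = -2(1) = -2; a_1 = (-2)/(3/2) = -4/3
  n = 2: D(2) = 2(2 + 1/2) = 5; numerator = -2(-4/3) + 2(1) = 14/3; a_2 = (14/3)/(5) = 14/15
  n = 3: D(3) = 3(3 + 1/2) = 21/2; numerator = -2(14/15) + 2(-4/3) = -68/15; a_3 = (-68/15)/(21/2) = -136/315
  n = 4: D(4) = 4(4 + 1/2) = 18; numerator = -2(-136/315) + 2(14/15) = 172/63; a_4 = (172/63)/(18) = 86/567
  n = 5: D(5) = 5(5 + 1/2) = 55/2; numerator = -2(86/567) + 2(-136/315) = -3308/2835; a_5 = (-3308/2835)/(55/2) = -6616/155925

r = 2; a_0 = 1; a_1 = -4/3; a_2 = 14/15; a_3 = -136/315; a_4 = 86/567; a_5 = -6616/155925


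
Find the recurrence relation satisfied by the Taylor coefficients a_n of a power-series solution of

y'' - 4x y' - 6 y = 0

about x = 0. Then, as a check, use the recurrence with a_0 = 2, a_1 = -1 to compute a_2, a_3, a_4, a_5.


Substitute y = sum_n a_n x^n.
y''(x) has coefficient (n+2)(n+1) a_{n+2} at x^n;
-4 x y'(x) has coefficient -4 n a_n at x^n (shift);
-6 y(x) has coefficient -6 a_n at x^n.
Matching x^n: (n+2)(n+1) a_{n+2} + (-4n - 6) a_n = 0.
Thus a_{n+2} = (4n + 6) / ((n+1)(n+2)) * a_n.

Check with a_0 = 2, a_1 = -1 (apply the recurrence for n = 0, 1, 2, 3): a_0 = 2, a_1 = -1, a_2 = 6, a_3 = -5/3, a_4 = 7, a_5 = -3/2.

a_(n+2) = (4n + 6) / ((n+1)(n+2)) * a_n; check: a_0 = 2, a_1 = -1, a_2 = 6, a_3 = -5/3, a_4 = 7, a_5 = -3/2


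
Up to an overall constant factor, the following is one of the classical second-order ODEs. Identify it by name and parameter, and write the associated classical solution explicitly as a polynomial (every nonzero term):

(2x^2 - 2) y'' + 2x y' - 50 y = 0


All three coefficients share the factor -2; dividing through by -2 gives  (1 - x^2) y'' - x y' + 25 y = 0.
This matches the Chebyshev equation (1 - x^2) y'' - x y' + n^2 y = 0 (note the -x y' term, not -2x y') with n^2 = 25, so n = 5; the polynomial solution is T_5(x).
With y = sum_k a_k x^k, matching x^k gives (k+2)(k+1) a_{k+2} = (k^2 - n^2) a_k = (k - 5)(k + 5) a_k. The right side vanishes at k = 5, so the series with the parity of 5 terminates at degree 5.
Standard normalization: leading coefficient of T_n is 2^(n-1), so a_5 = 2^4 = 16. Work downward with a_k = (k+1)(k+2) a_{k+2} / ((k - 5)(k + 5)):
  a_3 = (4)(5)(16) / ((3 - 5)(3 + 5)) = 320/(-16) = -20
  a_1 = (2)(3)(-20) / ((1 - 5)(1 + 5)) = -120/(-24) = 5
Hence T_5(x) = 16 x^5 - 20 x^3 + 5 x.

T_5(x); series = 16 x^5 - 20 x^3 + 5 x


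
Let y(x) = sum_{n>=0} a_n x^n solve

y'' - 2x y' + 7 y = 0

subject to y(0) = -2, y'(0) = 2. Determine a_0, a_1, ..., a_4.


Ansatz: y(x) = sum_{n>=0} a_n x^n, so y'(x) = sum_{n>=1} n a_n x^(n-1) and y''(x) = sum_{n>=2} n(n-1) a_n x^(n-2).
Substitute into P(x) y'' + Q(x) y' + R(x) y = 0 with P(x) = 1, Q(x) = -2x, R(x) = 7, and match powers of x.
Initial conditions: a_0 = -2, a_1 = 2.
Setting the coefficient of each power of x to zero and solving order by order (substituting the coefficients already found):
  x^0: 2 a_2 + 7 a_0 = 0  ->  2 a_2 = -7 a_0 = 14  ->  a_2 = 7
  x^1: 6 a_3 + 5 a_1 = 0  ->  6 a_3 = -5 a_1 = -10  ->  a_3 = -5/3
  x^2: 12 a_4 + 3 a_2 = 0  ->  12 a_4 = -3 a_2 = -21  ->  a_4 = -7/4
Truncated series: y(x) = -2 + 2 x + 7 x^2 - (5/3) x^3 - (7/4) x^4 + O(x^5).

a_0 = -2; a_1 = 2; a_2 = 7; a_3 = -5/3; a_4 = -7/4


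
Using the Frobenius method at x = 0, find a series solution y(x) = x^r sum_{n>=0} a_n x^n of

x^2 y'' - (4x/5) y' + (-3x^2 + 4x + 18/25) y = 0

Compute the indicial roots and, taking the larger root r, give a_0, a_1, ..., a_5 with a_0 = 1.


Write in Frobenius form y'' + (p(x)/x) y' + (q(x)/x^2) y = 0:
  p(x) = -4/5,  q(x) = -3x^2 + 4x + 18/25.
Indicial equation: r(r-1) + (-4/5) r + (18/25) = 0 -> roots r_1 = 6/5, r_2 = 3/5.
Take r = r_1 = 6/5. Let y(x) = x^r sum_{n>=0} a_n x^n with a_0 = 1.
Substitute y = x^r sum a_n x^n and match x^{r+n}. The recurrence is
  D(n) a_n + 4 a_{n-1} - 3 a_{n-2} = 0,  where D(n) = (r+n)(r+n-1) + (-4/5)(r+n) + (18/25).
  a_n = [-4 a_{n-1} + 3 a_{n-2}] / D(n).
Since the indicial polynomial factors as (r - r_1)(r - r_2), D(n) = (r_1 + n - r_1)(r_1 + n - r_2) = n(n + 3/5).
Evaluating step by step (a_0 = 1):
  n = 1: D(1) = 1(1 + 3/5) = 8/5; numerator = -4(1) = -4; a_1 = (-4)/(8/5) = -5/2
  n = 2: D(2) = 2(2 + 3/5) = 26/5; numerator = -4(-5/2) + 3(1) = 13; a_2 = (13)/(26/5) = 5/2
  n = 3: D(3) = 3(3 + 3/5) = 54/5; numerator = -4(5/2) + 3(-5/2) = -35/2; a_3 = (-35/2)/(54/5) = -175/108
  n = 4: D(4) = 4(4 + 3/5) = 92/5; numerator = -4(-175/108) + 3(5/2) = 755/54; a_4 = (755/54)/(92/5) = 3775/4968
  n = 5: D(5) = 5(5 + 3/5) = 28; numerator = -4(3775/4968) + 3(-175/108) = -19625/2484; a_5 = (-19625/2484)/(28) = -19625/69552

r = 6/5; a_0 = 1; a_1 = -5/2; a_2 = 5/2; a_3 = -175/108; a_4 = 3775/4968; a_5 = -19625/69552


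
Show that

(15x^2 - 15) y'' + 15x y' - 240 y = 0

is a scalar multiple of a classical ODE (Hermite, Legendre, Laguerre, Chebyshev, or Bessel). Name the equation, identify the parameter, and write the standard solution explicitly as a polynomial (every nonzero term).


All three coefficients share the factor -15; dividing through by -15 gives  (1 - x^2) y'' - x y' + 16 y = 0.
This matches the Chebyshev equation (1 - x^2) y'' - x y' + n^2 y = 0 (note the -x y' term, not -2x y') with n^2 = 16, so n = 4; the polynomial solution is T_4(x).
With y = sum_k a_k x^k, matching x^k gives (k+2)(k+1) a_{k+2} = (k^2 - n^2) a_k = (k - 4)(k + 4) a_k. The right side vanishes at k = 4, so the series with the parity of 4 terminates at degree 4.
Standard normalization: leading coefficient of T_n is 2^(n-1), so a_4 = 2^3 = 8. Work downward with a_k = (k+1)(k+2) a_{k+2} / ((k - 4)(k + 4)):
  a_2 = (3)(4)(8) / ((2 - 4)(2 + 4)) = 96/(-12) = -8
  a_0 = (1)(2)(-8) / ((0 - 4)(0 + 4)) = -16/(-16) = 1
Hence T_4(x) = 8 x^4 - 8 x^2 + 1.

T_4(x); series = 8 x^4 - 8 x^2 + 1


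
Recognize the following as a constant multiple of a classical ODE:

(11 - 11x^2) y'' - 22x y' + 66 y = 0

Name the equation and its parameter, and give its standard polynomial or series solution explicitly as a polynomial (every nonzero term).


All three coefficients share the factor 11; dividing through by 11 gives  (1 - x^2) y'' - 2x y' + 6 y = 0.
This matches the Legendre equation (1 - x^2) y'' - 2x y' + n(n+1) y = 0 (note the -2x y' term) with n(n+1) = 6, so n = 2; the polynomial solution is P_2(x).
With y = sum_k a_k x^k, matching x^k gives (k+2)(k+1) a_{k+2} = [k(k+1) - n(n+1)] a_k = (k - 2)(k + 3) a_k. The right side vanishes at k = 2, so the series with the parity of 2 terminates at degree 2.
Standard normalization (P_n(1) = 1): leading coefficient (2n)!/(2^n (n!)^2) = 24/(4*4) = 3/2, so a_2 = 3/2. Work downward with a_k = (k+1)(k+2) a_{k+2} / ((k - 2)(k + 3)):
  a_0 = (1)(2)(3/2) / ((0 - 2)(0 + 3)) = 3/(-6) = -1/2
Hence P_2(x) = 3 x^2/2 - 1/2.

P_2(x); series = 3 x^2/2 - 1/2


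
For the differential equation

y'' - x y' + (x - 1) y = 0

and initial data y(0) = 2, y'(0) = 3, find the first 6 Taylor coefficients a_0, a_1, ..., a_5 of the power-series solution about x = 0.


Ansatz: y(x) = sum_{n>=0} a_n x^n, so y'(x) = sum_{n>=1} n a_n x^(n-1) and y''(x) = sum_{n>=2} n(n-1) a_n x^(n-2).
Substitute into P(x) y'' + Q(x) y' + R(x) y = 0 with P(x) = 1, Q(x) = -x, R(x) = x - 1, and match powers of x.
Initial conditions: a_0 = 2, a_1 = 3.
Setting the coefficient of each power of x to zero and solving order by order (substituting the coefficients already found):
  x^0: 2 a_2 - a_0 = 0  ->  2 a_2 = a_0 = 2  ->  a_2 = 1
  x^1: 6 a_3 - 2 a_1 + a_0 = 0  ->  6 a_3 = 2 a_1 - a_0 = 4  ->  a_3 = 2/3
  x^2: 12 a_4 - 3 a_2 + a_1 = 0  ->  12 a_4 = 3 a_2 - a_1 = 0  ->  a_4 = 0
  x^3: 20 a_5 - 4 a_3 + a_2 = 0  ->  20 a_5 = 4 a_3 - a_2 = 5/3  ->  a_5 = 1/12
Truncated series: y(x) = 2 + 3 x + x^2 + (2/3) x^3 + (1/12) x^5 + O(x^6).

a_0 = 2; a_1 = 3; a_2 = 1; a_3 = 2/3; a_4 = 0; a_5 = 1/12


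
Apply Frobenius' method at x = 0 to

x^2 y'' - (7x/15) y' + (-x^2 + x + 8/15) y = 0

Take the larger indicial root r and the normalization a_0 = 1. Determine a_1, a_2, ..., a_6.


Write in Frobenius form y'' + (p(x)/x) y' + (q(x)/x^2) y = 0:
  p(x) = -7/15,  q(x) = -x^2 + x + 8/15.
Indicial equation: r(r-1) + (-7/15) r + (8/15) = 0 -> roots r_1 = 4/5, r_2 = 2/3.
Take r = r_1 = 4/5. Let y(x) = x^r sum_{n>=0} a_n x^n with a_0 = 1.
Substitute y = x^r sum a_n x^n and match x^{r+n}. The recurrence is
  D(n) a_n + 1 a_{n-1} - 1 a_{n-2} = 0,  where D(n) = (r+n)(r+n-1) + (-7/15)(r+n) + (8/15).
  a_n = [-1 a_{n-1} + 1 a_{n-2}] / D(n).
Since the indicial polynomial factors as (r - r_1)(r - r_2), D(n) = (r_1 + n - r_1)(r_1 + n - r_2) = n(n + 2/15).
Evaluating step by step (a_0 = 1):
  n = 1: D(1) = 1(1 + 2/15) = 17/15; numerator = -1(1) = -1; a_1 = (-1)/(17/15) = -15/17
  n = 2: D(2) = 2(2 + 2/15) = 64/15; numerator = -1(-15/17) + 1(1) = 32/17; a_2 = (32/17)/(64/15) = 15/34
  n = 3: D(3) = 3(3 + 2/15) = 47/5; numerator = -1(15/34) + 1(-15/17) = -45/34; a_3 = (-45/34)/(47/5) = -225/1598
  n = 4: D(4) = 4(4 + 2/15) = 248/15; numerator = -1(-225/1598) + 1(15/34) = 465/799; a_4 = (465/799)/(248/15) = 225/6392
  n = 5: D(5) = 5(5 + 2/15) = 77/3; numerator = -1(225/6392) + 1(-225/1598) = -1125/6392; a_5 = (-1125/6392)/(77/3) = -3375/492184
  n = 6: D(6) = 6(6 + 2/15) = 184/5; numerator = -1(-3375/492184) + 1(225/6392) = 5175/123046; a_6 = (5175/123046)/(184/5) = 1125/984368

r = 4/5; a_0 = 1; a_1 = -15/17; a_2 = 15/34; a_3 = -225/1598; a_4 = 225/6392; a_5 = -3375/492184; a_6 = 1125/984368


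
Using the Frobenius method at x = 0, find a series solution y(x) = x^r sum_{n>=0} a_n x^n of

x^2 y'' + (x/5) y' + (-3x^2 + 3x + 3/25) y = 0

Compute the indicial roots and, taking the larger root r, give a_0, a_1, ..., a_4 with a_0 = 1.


Write in Frobenius form y'' + (p(x)/x) y' + (q(x)/x^2) y = 0:
  p(x) = 1/5,  q(x) = -3x^2 + 3x + 3/25.
Indicial equation: r(r-1) + (1/5) r + (3/25) = 0 -> roots r_1 = 3/5, r_2 = 1/5.
Take r = r_1 = 3/5. Let y(x) = x^r sum_{n>=0} a_n x^n with a_0 = 1.
Substitute y = x^r sum a_n x^n and match x^{r+n}. The recurrence is
  D(n) a_n + 3 a_{n-1} - 3 a_{n-2} = 0,  where D(n) = (r+n)(r+n-1) + (1/5)(r+n) + (3/25).
  a_n = [-3 a_{n-1} + 3 a_{n-2}] / D(n).
Since the indicial polynomial factors as (r - r_1)(r - r_2), D(n) = (r_1 + n - r_1)(r_1 + n - r_2) = n(n + 2/5).
Evaluating step by step (a_0 = 1):
  n = 1: D(1) = 1(1 + 2/5) = 7/5; numerator = -3(1) = -3; a_1 = (-3)/(7/5) = -15/7
  n = 2: D(2) = 2(2 + 2/5) = 24/5; numerator = -3(-15/7) + 3(1) = 66/7; a_2 = (66/7)/(24/5) = 55/28
  n = 3: D(3) = 3(3 + 2/5) = 51/5; numerator = -3(55/28) + 3(-15/7) = -345/28; a_3 = (-345/28)/(51/5) = -575/476
  n = 4: D(4) = 4(4 + 2/5) = 88/5; numerator = -3(-575/476) + 3(55/28) = 2265/238; a_4 = (2265/238)/(88/5) = 11325/20944

r = 3/5; a_0 = 1; a_1 = -15/7; a_2 = 55/28; a_3 = -575/476; a_4 = 11325/20944


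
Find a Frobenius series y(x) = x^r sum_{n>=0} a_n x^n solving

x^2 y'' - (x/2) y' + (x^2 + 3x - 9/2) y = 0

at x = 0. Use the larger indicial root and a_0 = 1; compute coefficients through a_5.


Write in Frobenius form y'' + (p(x)/x) y' + (q(x)/x^2) y = 0:
  p(x) = -1/2,  q(x) = x^2 + 3x - 9/2.
Indicial equation: r(r-1) + (-1/2) r + (-9/2) = 0 -> roots r_1 = 3, r_2 = -3/2.
Take r = r_1 = 3. Let y(x) = x^r sum_{n>=0} a_n x^n with a_0 = 1.
Substitute y = x^r sum a_n x^n and match x^{r+n}. The recurrence is
  D(n) a_n + 3 a_{n-1} + 1 a_{n-2} = 0,  where D(n) = (r+n)(r+n-1) + (-1/2)(r+n) + (-9/2).
  a_n = [-3 a_{n-1} - 1 a_{n-2}] / D(n).
Since the indicial polynomial factors as (r - r_1)(r - r_2), D(n) = (r_1 + n - r_1)(r_1 + n - r_2) = n(n + 9/2).
Evaluating step by step (a_0 = 1):
  n = 1: D(1) = 1(1 + 9/2) = 11/2; numerator = -3(1) = -3; a_1 = (-3)/(11/2) = -6/11
  n = 2: D(2) = 2(2 + 9/2) = 13; numerator = -3(-6/11) - 1(1) = 7/11; a_2 = (7/11)/(13) = 7/143
  n = 3: D(3) = 3(3 + 9/2) = 45/2; numerator = -3(7/143) - 1(-6/11) = 57/143; a_3 = (57/143)/(45/2) = 38/2145
  n = 4: D(4) = 4(4 + 9/2) = 34; numerator = -3(38/2145) - 1(7/143) = -73/715; a_4 = (-73/715)/(34) = -73/24310
  n = 5: D(5) = 5(5 + 9/2) = 95/2; numerator = -3(-73/24310) - 1(38/2145) = -127/14586; a_5 = (-127/14586)/(95/2) = -127/692835

r = 3; a_0 = 1; a_1 = -6/11; a_2 = 7/143; a_3 = 38/2145; a_4 = -73/24310; a_5 = -127/692835


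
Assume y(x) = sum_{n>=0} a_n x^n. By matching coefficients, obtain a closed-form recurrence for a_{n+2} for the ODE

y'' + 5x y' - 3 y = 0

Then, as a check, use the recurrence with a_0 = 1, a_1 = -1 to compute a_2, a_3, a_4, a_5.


Substitute y = sum_n a_n x^n.
y''(x) has coefficient (n+2)(n+1) a_{n+2} at x^n;
5 x y'(x) has coefficient 5 n a_n at x^n (shift);
-3 y(x) has coefficient -3 a_n at x^n.
Matching x^n: (n+2)(n+1) a_{n+2} + (5n - 3) a_n = 0.
Thus a_{n+2} = (-5n + 3) / ((n+1)(n+2)) * a_n.

Check with a_0 = 1, a_1 = -1 (apply the recurrence for n = 0, 1, 2, 3): a_0 = 1, a_1 = -1, a_2 = 3/2, a_3 = 1/3, a_4 = -7/8, a_5 = -1/5.

a_(n+2) = (-5n + 3) / ((n+1)(n+2)) * a_n; check: a_0 = 1, a_1 = -1, a_2 = 3/2, a_3 = 1/3, a_4 = -7/8, a_5 = -1/5


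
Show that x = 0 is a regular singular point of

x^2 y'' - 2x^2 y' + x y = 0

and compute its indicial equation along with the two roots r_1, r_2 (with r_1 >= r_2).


Divide by x^2 to reach normal form y'' + P_1(x) y' + P_2(x) y = 0 with P_1(x) = -2 and P_2(x) = 1/x.
x = 0 is a singular point because the y-coefficient 1/x has a pole at x = 0.
It is a regular singular point because x P_1(x) = p(x) = -2x and x^2 P_2(x) = q(x) = x are polynomials, hence analytic at x = 0.
p(0) = 0,  q(0) = 0.
Indicial equation: r(r-1) + p(0) r + q(0) = 0, i.e. r^2 + (p(0) - 1) r + q(0) = 0, i.e. r^2 - 1 r = 0.
Discriminant: (-1)^2 - 4(0) = 1, so r = (1 ± 1)/2.
Solving: r_1 = 1, r_2 = 0.

indicial: r^2 - 1 r = 0; roots r_1 = 1, r_2 = 0


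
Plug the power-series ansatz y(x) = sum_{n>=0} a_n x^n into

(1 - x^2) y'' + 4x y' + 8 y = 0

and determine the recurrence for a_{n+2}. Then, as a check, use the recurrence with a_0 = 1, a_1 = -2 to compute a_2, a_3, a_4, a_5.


Substitute y = sum_n a_n x^n.
(1 - 1 x^2) y'' contributes (n+2)(n+1) a_{n+2} - n(n-1) a_n at x^n.
4 x y'(x) contributes 4 n a_n at x^n.
8 y(x) contributes 8 a_n at x^n.
Matching x^n: (n+2)(n+1) a_{n+2} + (-n(n-1) + 4 n + 8) a_n = 0.
Thus a_{n+2} = (n(n-1) - 4 n - 8) / ((n+1)(n+2)) * a_n.

Check with a_0 = 1, a_1 = -2 (apply the recurrence for n = 0, 1, 2, 3): a_0 = 1, a_1 = -2, a_2 = -4, a_3 = 4, a_4 = 14/3, a_5 = -14/5.

a_(n+2) = (n(n-1) - 4 n - 8) / ((n+1)(n+2)) * a_n; check: a_0 = 1, a_1 = -2, a_2 = -4, a_3 = 4, a_4 = 14/3, a_5 = -14/5


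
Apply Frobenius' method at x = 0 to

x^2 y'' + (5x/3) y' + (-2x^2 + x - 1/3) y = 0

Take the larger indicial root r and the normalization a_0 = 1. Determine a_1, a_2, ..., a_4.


Write in Frobenius form y'' + (p(x)/x) y' + (q(x)/x^2) y = 0:
  p(x) = 5/3,  q(x) = -2x^2 + x - 1/3.
Indicial equation: r(r-1) + (5/3) r + (-1/3) = 0 -> roots r_1 = 1/3, r_2 = -1.
Take r = r_1 = 1/3. Let y(x) = x^r sum_{n>=0} a_n x^n with a_0 = 1.
Substitute y = x^r sum a_n x^n and match x^{r+n}. The recurrence is
  D(n) a_n + 1 a_{n-1} - 2 a_{n-2} = 0,  where D(n) = (r+n)(r+n-1) + (5/3)(r+n) + (-1/3).
  a_n = [-1 a_{n-1} + 2 a_{n-2}] / D(n).
Since the indicial polynomial factors as (r - r_1)(r - r_2), D(n) = (r_1 + n - r_1)(r_1 + n - r_2) = n(n + 4/3).
Evaluating step by step (a_0 = 1):
  n = 1: D(1) = 1(1 + 4/3) = 7/3; numerator = -1(1) = -1; a_1 = (-1)/(7/3) = -3/7
  n = 2: D(2) = 2(2 + 4/3) = 20/3; numerator = -1(-3/7) + 2(1) = 17/7; a_2 = (17/7)/(20/3) = 51/140
  n = 3: D(3) = 3(3 + 4/3) = 13; numerator = -1(51/140) + 2(-3/7) = -171/140; a_3 = (-171/140)/(13) = -171/1820
  n = 4: D(4) = 4(4 + 4/3) = 64/3; numerator = -1(-171/1820) + 2(51/140) = 1497/1820; a_4 = (1497/1820)/(64/3) = 4491/116480

r = 1/3; a_0 = 1; a_1 = -3/7; a_2 = 51/140; a_3 = -171/1820; a_4 = 4491/116480


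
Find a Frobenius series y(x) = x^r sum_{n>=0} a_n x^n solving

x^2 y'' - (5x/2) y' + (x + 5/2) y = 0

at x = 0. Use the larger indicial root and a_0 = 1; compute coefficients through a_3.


Write in Frobenius form y'' + (p(x)/x) y' + (q(x)/x^2) y = 0:
  p(x) = -5/2,  q(x) = x + 5/2.
Indicial equation: r(r-1) + (-5/2) r + (5/2) = 0 -> roots r_1 = 5/2, r_2 = 1.
Take r = r_1 = 5/2. Let y(x) = x^r sum_{n>=0} a_n x^n with a_0 = 1.
Substitute y = x^r sum a_n x^n and match x^{r+n}. The recurrence is
  D(n) a_n + 1 a_{n-1} = 0,  where D(n) = (r+n)(r+n-1) + (-5/2)(r+n) + (5/2).
  a_n = -1 / D(n) * a_{n-1}.
Since the indicial polynomial factors as (r - r_1)(r - r_2), D(n) = (r_1 + n - r_1)(r_1 + n - r_2) = n(n + 3/2).
Evaluating step by step (a_0 = 1):
  n = 1: D(1) = 1(1 + 3/2) = 5/2; numerator = -1(1) = -1; a_1 = (-1)/(5/2) = -2/5
  n = 2: D(2) = 2(2 + 3/2) = 7; numerator = -1(-2/5) = 2/5; a_2 = (2/5)/(7) = 2/35
  n = 3: D(3) = 3(3 + 3/2) = 27/2; numerator = -1(2/35) = -2/35; a_3 = (-2/35)/(27/2) = -4/945

r = 5/2; a_0 = 1; a_1 = -2/5; a_2 = 2/35; a_3 = -4/945


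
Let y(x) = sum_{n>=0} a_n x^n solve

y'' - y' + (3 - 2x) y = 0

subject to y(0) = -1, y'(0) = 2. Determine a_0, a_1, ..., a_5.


Ansatz: y(x) = sum_{n>=0} a_n x^n, so y'(x) = sum_{n>=1} n a_n x^(n-1) and y''(x) = sum_{n>=2} n(n-1) a_n x^(n-2).
Substitute into P(x) y'' + Q(x) y' + R(x) y = 0 with P(x) = 1, Q(x) = -1, R(x) = 3 - 2x, and match powers of x.
Initial conditions: a_0 = -1, a_1 = 2.
Setting the coefficient of each power of x to zero and solving order by order (substituting the coefficients already found):
  x^0: 2 a_2 - a_1 + 3 a_0 = 0  ->  2 a_2 = a_1 - 3 a_0 = 5  ->  a_2 = 5/2
  x^1: 6 a_3 - 2 a_2 + 3 a_1 - 2 a_0 = 0  ->  6 a_3 = 2 a_2 - 3 a_1 + 2 a_0 = -3  ->  a_3 = -1/2
  x^2: 12 a_4 - 3 a_3 + 3 a_2 - 2 a_1 = 0  ->  12 a_4 = 3 a_3 - 3 a_2 + 2 a_1 = -5  ->  a_4 = -5/12
  x^3: 20 a_5 - 4 a_4 + 3 a_3 - 2 a_2 = 0  ->  20 a_5 = 4 a_4 - 3 a_3 + 2 a_2 = 29/6  ->  a_5 = 29/120
Truncated series: y(x) = -1 + 2 x + (5/2) x^2 - (1/2) x^3 - (5/12) x^4 + (29/120) x^5 + O(x^6).

a_0 = -1; a_1 = 2; a_2 = 5/2; a_3 = -1/2; a_4 = -5/12; a_5 = 29/120


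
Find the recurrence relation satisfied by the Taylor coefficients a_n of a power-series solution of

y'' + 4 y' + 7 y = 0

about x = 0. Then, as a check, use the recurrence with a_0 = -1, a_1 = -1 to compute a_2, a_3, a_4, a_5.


Substitute y = sum_n a_n x^n.
y''(x) has coefficient (n+2)(n+1) a_{n+2} at x^n;
4 y'(x) has coefficient 4 (n+1) a_{n+1} at x^n;
7 y(x) has coefficient 7 a_n at x^n.
Matching x^n: (n+2)(n+1) a_{n+2} + 4 (n+1) a_{n+1} + 7 a_n = 0.
Thus a_{n+2} = [-4 (n+1) a_{n+1} - 7 a_n] / ((n+1)(n+2)).

Check with a_0 = -1, a_1 = -1 (apply the recurrence for n = 0, 1, 2, 3): a_0 = -1, a_1 = -1, a_2 = 11/2, a_3 = -37/6, a_4 = 71/24, a_5 = -5/24.

a_(n+2) = [-4 (n+1) a_(n+1) - 7 a_n] / ((n+1)(n+2)); check: a_0 = -1, a_1 = -1, a_2 = 11/2, a_3 = -37/6, a_4 = 71/24, a_5 = -5/24


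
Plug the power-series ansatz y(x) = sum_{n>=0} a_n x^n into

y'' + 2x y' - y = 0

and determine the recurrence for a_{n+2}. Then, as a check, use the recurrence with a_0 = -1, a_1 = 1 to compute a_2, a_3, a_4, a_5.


Substitute y = sum_n a_n x^n.
y''(x) has coefficient (n+2)(n+1) a_{n+2} at x^n;
2 x y'(x) has coefficient 2 n a_n at x^n (shift);
-y(x) has coefficient -1 a_n at x^n.
Matching x^n: (n+2)(n+1) a_{n+2} + (2n - 1) a_n = 0.
Thus a_{n+2} = (-2n + 1) / ((n+1)(n+2)) * a_n.

Check with a_0 = -1, a_1 = 1 (apply the recurrence for n = 0, 1, 2, 3): a_0 = -1, a_1 = 1, a_2 = -1/2, a_3 = -1/6, a_4 = 1/8, a_5 = 1/24.

a_(n+2) = (-2n + 1) / ((n+1)(n+2)) * a_n; check: a_0 = -1, a_1 = 1, a_2 = -1/2, a_3 = -1/6, a_4 = 1/8, a_5 = 1/24


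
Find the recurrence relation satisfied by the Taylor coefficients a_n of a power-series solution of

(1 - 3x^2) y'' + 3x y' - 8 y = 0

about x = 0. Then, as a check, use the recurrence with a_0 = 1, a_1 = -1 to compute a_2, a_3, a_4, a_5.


Substitute y = sum_n a_n x^n.
(1 - 3 x^2) y'' contributes (n+2)(n+1) a_{n+2} - 3 n(n-1) a_n at x^n.
3 x y'(x) contributes 3 n a_n at x^n.
-8 y(x) contributes -8 a_n at x^n.
Matching x^n: (n+2)(n+1) a_{n+2} + (-3 n(n-1) + 3 n - 8) a_n = 0.
Thus a_{n+2} = (3 n(n-1) - 3 n + 8) / ((n+1)(n+2)) * a_n.

Check with a_0 = 1, a_1 = -1 (apply the recurrence for n = 0, 1, 2, 3): a_0 = 1, a_1 = -1, a_2 = 4, a_3 = -5/6, a_4 = 8/3, a_5 = -17/24.

a_(n+2) = (3 n(n-1) - 3 n + 8) / ((n+1)(n+2)) * a_n; check: a_0 = 1, a_1 = -1, a_2 = 4, a_3 = -5/6, a_4 = 8/3, a_5 = -17/24


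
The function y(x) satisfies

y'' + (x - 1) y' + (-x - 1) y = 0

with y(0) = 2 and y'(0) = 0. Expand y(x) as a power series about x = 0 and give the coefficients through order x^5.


Ansatz: y(x) = sum_{n>=0} a_n x^n, so y'(x) = sum_{n>=1} n a_n x^(n-1) and y''(x) = sum_{n>=2} n(n-1) a_n x^(n-2).
Substitute into P(x) y'' + Q(x) y' + R(x) y = 0 with P(x) = 1, Q(x) = x - 1, R(x) = -x - 1, and match powers of x.
Initial conditions: a_0 = 2, a_1 = 0.
Setting the coefficient of each power of x to zero and solving order by order (substituting the coefficients already found):
  x^0: 2 a_2 - a_1 - a_0 = 0  ->  2 a_2 = a_1 + a_0 = 2  ->  a_2 = 1
  x^1: 6 a_3 - 2 a_2 - a_0 = 0  ->  6 a_3 = 2 a_2 + a_0 = 4  ->  a_3 = 2/3
  x^2: 12 a_4 - 3 a_3 + a_2 - a_1 = 0  ->  12 a_4 = 3 a_3 - a_2 + a_1 = 1  ->  a_4 = 1/12
  x^3: 20 a_5 - 4 a_4 + 2 a_3 - a_2 = 0  ->  20 a_5 = 4 a_4 - 2 a_3 + a_2 = 0  ->  a_5 = 0
Truncated series: y(x) = 2 + x^2 + (2/3) x^3 + (1/12) x^4 + O(x^6).

a_0 = 2; a_1 = 0; a_2 = 1; a_3 = 2/3; a_4 = 1/12; a_5 = 0


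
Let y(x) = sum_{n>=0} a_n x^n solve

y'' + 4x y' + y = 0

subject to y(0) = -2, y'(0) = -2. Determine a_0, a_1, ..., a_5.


Ansatz: y(x) = sum_{n>=0} a_n x^n, so y'(x) = sum_{n>=1} n a_n x^(n-1) and y''(x) = sum_{n>=2} n(n-1) a_n x^(n-2).
Substitute into P(x) y'' + Q(x) y' + R(x) y = 0 with P(x) = 1, Q(x) = 4x, R(x) = 1, and match powers of x.
Initial conditions: a_0 = -2, a_1 = -2.
Setting the coefficient of each power of x to zero and solving order by order (substituting the coefficients already found):
  x^0: 2 a_2 + a_0 = 0  ->  2 a_2 = -a_0 = 2  ->  a_2 = 1
  x^1: 6 a_3 + 5 a_1 = 0  ->  6 a_3 = -5 a_1 = 10  ->  a_3 = 5/3
  x^2: 12 a_4 + 9 a_2 = 0  ->  12 a_4 = -9 a_2 = -9  ->  a_4 = -3/4
  x^3: 20 a_5 + 13 a_3 = 0  ->  20 a_5 = -13 a_3 = -65/3  ->  a_5 = -13/12
Truncated series: y(x) = -2 - 2 x + x^2 + (5/3) x^3 - (3/4) x^4 - (13/12) x^5 + O(x^6).

a_0 = -2; a_1 = -2; a_2 = 1; a_3 = 5/3; a_4 = -3/4; a_5 = -13/12


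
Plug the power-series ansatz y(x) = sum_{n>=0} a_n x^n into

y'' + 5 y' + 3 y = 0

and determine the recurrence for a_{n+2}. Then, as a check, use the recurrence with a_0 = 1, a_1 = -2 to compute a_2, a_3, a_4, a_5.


Substitute y = sum_n a_n x^n.
y''(x) has coefficient (n+2)(n+1) a_{n+2} at x^n;
5 y'(x) has coefficient 5 (n+1) a_{n+1} at x^n;
3 y(x) has coefficient 3 a_n at x^n.
Matching x^n: (n+2)(n+1) a_{n+2} + 5 (n+1) a_{n+1} + 3 a_n = 0.
Thus a_{n+2} = [-5 (n+1) a_{n+1} - 3 a_n] / ((n+1)(n+2)).

Check with a_0 = 1, a_1 = -2 (apply the recurrence for n = 0, 1, 2, 3): a_0 = 1, a_1 = -2, a_2 = 7/2, a_3 = -29/6, a_4 = 31/6, a_5 = -533/120.

a_(n+2) = [-5 (n+1) a_(n+1) - 3 a_n] / ((n+1)(n+2)); check: a_0 = 1, a_1 = -2, a_2 = 7/2, a_3 = -29/6, a_4 = 31/6, a_5 = -533/120


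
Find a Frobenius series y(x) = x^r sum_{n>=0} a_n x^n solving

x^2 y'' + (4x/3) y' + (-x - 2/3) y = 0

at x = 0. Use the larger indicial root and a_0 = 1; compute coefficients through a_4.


Write in Frobenius form y'' + (p(x)/x) y' + (q(x)/x^2) y = 0:
  p(x) = 4/3,  q(x) = -x - 2/3.
Indicial equation: r(r-1) + (4/3) r + (-2/3) = 0 -> roots r_1 = 2/3, r_2 = -1.
Take r = r_1 = 2/3. Let y(x) = x^r sum_{n>=0} a_n x^n with a_0 = 1.
Substitute y = x^r sum a_n x^n and match x^{r+n}. The recurrence is
  D(n) a_n - 1 a_{n-1} = 0,  where D(n) = (r+n)(r+n-1) + (4/3)(r+n) + (-2/3).
  a_n = 1 / D(n) * a_{n-1}.
Since the indicial polynomial factors as (r - r_1)(r - r_2), D(n) = (r_1 + n - r_1)(r_1 + n - r_2) = n(n + 5/3).
Evaluating step by step (a_0 = 1):
  n = 1: D(1) = 1(1 + 5/3) = 8/3; numerator = 1(1) = 1; a_1 = (1)/(8/3) = 3/8
  n = 2: D(2) = 2(2 + 5/3) = 22/3; numerator = 1(3/8) = 3/8; a_2 = (3/8)/(22/3) = 9/176
  n = 3: D(3) = 3(3 + 5/3) = 14; numerator = 1(9/176) = 9/176; a_3 = (9/176)/(14) = 9/2464
  n = 4: D(4) = 4(4 + 5/3) = 68/3; numerator = 1(9/2464) = 9/2464; a_4 = (9/2464)/(68/3) = 27/167552

r = 2/3; a_0 = 1; a_1 = 3/8; a_2 = 9/176; a_3 = 9/2464; a_4 = 27/167552


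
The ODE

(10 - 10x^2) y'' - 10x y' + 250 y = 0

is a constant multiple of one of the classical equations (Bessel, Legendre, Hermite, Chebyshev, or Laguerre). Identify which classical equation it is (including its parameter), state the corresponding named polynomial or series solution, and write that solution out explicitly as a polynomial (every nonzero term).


All three coefficients share the factor 10; dividing through by 10 gives  (1 - x^2) y'' - x y' + 25 y = 0.
This matches the Chebyshev equation (1 - x^2) y'' - x y' + n^2 y = 0 (note the -x y' term, not -2x y') with n^2 = 25, so n = 5; the polynomial solution is T_5(x).
With y = sum_k a_k x^k, matching x^k gives (k+2)(k+1) a_{k+2} = (k^2 - n^2) a_k = (k - 5)(k + 5) a_k. The right side vanishes at k = 5, so the series with the parity of 5 terminates at degree 5.
Standard normalization: leading coefficient of T_n is 2^(n-1), so a_5 = 2^4 = 16. Work downward with a_k = (k+1)(k+2) a_{k+2} / ((k - 5)(k + 5)):
  a_3 = (4)(5)(16) / ((3 - 5)(3 + 5)) = 320/(-16) = -20
  a_1 = (2)(3)(-20) / ((1 - 5)(1 + 5)) = -120/(-24) = 5
Hence T_5(x) = 16 x^5 - 20 x^3 + 5 x.

T_5(x); series = 16 x^5 - 20 x^3 + 5 x


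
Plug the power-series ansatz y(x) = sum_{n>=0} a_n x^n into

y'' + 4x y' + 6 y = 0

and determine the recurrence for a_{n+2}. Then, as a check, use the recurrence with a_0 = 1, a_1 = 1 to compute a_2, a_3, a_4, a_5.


Substitute y = sum_n a_n x^n.
y''(x) has coefficient (n+2)(n+1) a_{n+2} at x^n;
4 x y'(x) has coefficient 4 n a_n at x^n (shift);
6 y(x) has coefficient 6 a_n at x^n.
Matching x^n: (n+2)(n+1) a_{n+2} + (4n + 6) a_n = 0.
Thus a_{n+2} = (-4n - 6) / ((n+1)(n+2)) * a_n.

Check with a_0 = 1, a_1 = 1 (apply the recurrence for n = 0, 1, 2, 3): a_0 = 1, a_1 = 1, a_2 = -3, a_3 = -5/3, a_4 = 7/2, a_5 = 3/2.

a_(n+2) = (-4n - 6) / ((n+1)(n+2)) * a_n; check: a_0 = 1, a_1 = 1, a_2 = -3, a_3 = -5/3, a_4 = 7/2, a_5 = 3/2


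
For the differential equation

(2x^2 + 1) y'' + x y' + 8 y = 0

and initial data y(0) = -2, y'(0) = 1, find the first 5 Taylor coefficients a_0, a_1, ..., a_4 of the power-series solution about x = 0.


Ansatz: y(x) = sum_{n>=0} a_n x^n, so y'(x) = sum_{n>=1} n a_n x^(n-1) and y''(x) = sum_{n>=2} n(n-1) a_n x^(n-2).
Substitute into P(x) y'' + Q(x) y' + R(x) y = 0 with P(x) = 2x^2 + 1, Q(x) = x, R(x) = 8, and match powers of x.
Initial conditions: a_0 = -2, a_1 = 1.
Setting the coefficient of each power of x to zero and solving order by order (substituting the coefficients already found):
  x^0: 2 a_2 + 8 a_0 = 0  ->  2 a_2 = -8 a_0 = 16  ->  a_2 = 8
  x^1: 6 a_3 + 9 a_1 = 0  ->  6 a_3 = -9 a_1 = -9  ->  a_3 = -3/2
  x^2: 12 a_4 + 14 a_2 = 0  ->  12 a_4 = -14 a_2 = -112  ->  a_4 = -28/3
Truncated series: y(x) = -2 + x + 8 x^2 - (3/2) x^3 - (28/3) x^4 + O(x^5).

a_0 = -2; a_1 = 1; a_2 = 8; a_3 = -3/2; a_4 = -28/3


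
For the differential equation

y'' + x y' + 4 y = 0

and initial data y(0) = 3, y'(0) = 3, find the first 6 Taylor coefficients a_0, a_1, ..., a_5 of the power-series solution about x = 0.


Ansatz: y(x) = sum_{n>=0} a_n x^n, so y'(x) = sum_{n>=1} n a_n x^(n-1) and y''(x) = sum_{n>=2} n(n-1) a_n x^(n-2).
Substitute into P(x) y'' + Q(x) y' + R(x) y = 0 with P(x) = 1, Q(x) = x, R(x) = 4, and match powers of x.
Initial conditions: a_0 = 3, a_1 = 3.
Setting the coefficient of each power of x to zero and solving order by order (substituting the coefficients already found):
  x^0: 2 a_2 + 4 a_0 = 0  ->  2 a_2 = -4 a_0 = -12  ->  a_2 = -6
  x^1: 6 a_3 + 5 a_1 = 0  ->  6 a_3 = -5 a_1 = -15  ->  a_3 = -5/2
  x^2: 12 a_4 + 6 a_2 = 0  ->  12 a_4 = -6 a_2 = 36  ->  a_4 = 3
  x^3: 20 a_5 + 7 a_3 = 0  ->  20 a_5 = -7 a_3 = 35/2  ->  a_5 = 7/8
Truncated series: y(x) = 3 + 3 x - 6 x^2 - (5/2) x^3 + 3 x^4 + (7/8) x^5 + O(x^6).

a_0 = 3; a_1 = 3; a_2 = -6; a_3 = -5/2; a_4 = 3; a_5 = 7/8


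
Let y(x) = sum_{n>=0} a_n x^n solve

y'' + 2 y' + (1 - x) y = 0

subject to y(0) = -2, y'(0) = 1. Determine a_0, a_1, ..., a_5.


Ansatz: y(x) = sum_{n>=0} a_n x^n, so y'(x) = sum_{n>=1} n a_n x^(n-1) and y''(x) = sum_{n>=2} n(n-1) a_n x^(n-2).
Substitute into P(x) y'' + Q(x) y' + R(x) y = 0 with P(x) = 1, Q(x) = 2, R(x) = 1 - x, and match powers of x.
Initial conditions: a_0 = -2, a_1 = 1.
Setting the coefficient of each power of x to zero and solving order by order (substituting the coefficients already found):
  x^0: 2 a_2 + 2 a_1 + a_0 = 0  ->  2 a_2 = -2 a_1 - a_0 = 0  ->  a_2 = 0
  x^1: 6 a_3 + 4 a_2 + a_1 - a_0 = 0  ->  6 a_3 = -4 a_2 - a_1 + a_0 = -3  ->  a_3 = -1/2
  x^2: 12 a_4 + 6 a_3 + a_2 - a_1 = 0  ->  12 a_4 = -6 a_3 - a_2 + a_1 = 4  ->  a_4 = 1/3
  x^3: 20 a_5 + 8 a_4 + a_3 - a_2 = 0  ->  20 a_5 = -8 a_4 - a_3 + a_2 = -13/6  ->  a_5 = -13/120
Truncated series: y(x) = -2 + x - (1/2) x^3 + (1/3) x^4 - (13/120) x^5 + O(x^6).

a_0 = -2; a_1 = 1; a_2 = 0; a_3 = -1/2; a_4 = 1/3; a_5 = -13/120


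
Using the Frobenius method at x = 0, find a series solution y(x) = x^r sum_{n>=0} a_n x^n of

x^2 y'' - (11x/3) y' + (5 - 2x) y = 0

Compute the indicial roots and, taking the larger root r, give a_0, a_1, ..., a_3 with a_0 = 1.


Write in Frobenius form y'' + (p(x)/x) y' + (q(x)/x^2) y = 0:
  p(x) = -11/3,  q(x) = 5 - 2x.
Indicial equation: r(r-1) + (-11/3) r + (5) = 0 -> roots r_1 = 3, r_2 = 5/3.
Take r = r_1 = 3. Let y(x) = x^r sum_{n>=0} a_n x^n with a_0 = 1.
Substitute y = x^r sum a_n x^n and match x^{r+n}. The recurrence is
  D(n) a_n - 2 a_{n-1} = 0,  where D(n) = (r+n)(r+n-1) + (-11/3)(r+n) + (5).
  a_n = 2 / D(n) * a_{n-1}.
Since the indicial polynomial factors as (r - r_1)(r - r_2), D(n) = (r_1 + n - r_1)(r_1 + n - r_2) = n(n + 4/3).
Evaluating step by step (a_0 = 1):
  n = 1: D(1) = 1(1 + 4/3) = 7/3; numerator = 2(1) = 2; a_1 = (2)/(7/3) = 6/7
  n = 2: D(2) = 2(2 + 4/3) = 20/3; numerator = 2(6/7) = 12/7; a_2 = (12/7)/(20/3) = 9/35
  n = 3: D(3) = 3(3 + 4/3) = 13; numerator = 2(9/35) = 18/35; a_3 = (18/35)/(13) = 18/455

r = 3; a_0 = 1; a_1 = 6/7; a_2 = 9/35; a_3 = 18/455


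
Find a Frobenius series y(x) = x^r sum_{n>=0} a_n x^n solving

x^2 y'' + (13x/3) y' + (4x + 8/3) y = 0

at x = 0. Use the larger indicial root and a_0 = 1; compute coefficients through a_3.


Write in Frobenius form y'' + (p(x)/x) y' + (q(x)/x^2) y = 0:
  p(x) = 13/3,  q(x) = 4x + 8/3.
Indicial equation: r(r-1) + (13/3) r + (8/3) = 0 -> roots r_1 = -4/3, r_2 = -2.
Take r = r_1 = -4/3. Let y(x) = x^r sum_{n>=0} a_n x^n with a_0 = 1.
Substitute y = x^r sum a_n x^n and match x^{r+n}. The recurrence is
  D(n) a_n + 4 a_{n-1} = 0,  where D(n) = (r+n)(r+n-1) + (13/3)(r+n) + (8/3).
  a_n = -4 / D(n) * a_{n-1}.
Since the indicial polynomial factors as (r - r_1)(r - r_2), D(n) = (r_1 + n - r_1)(r_1 + n - r_2) = n(n + 2/3).
Evaluating step by step (a_0 = 1):
  n = 1: D(1) = 1(1 + 2/3) = 5/3; numerator = -4(1) = -4; a_1 = (-4)/(5/3) = -12/5
  n = 2: D(2) = 2(2 + 2/3) = 16/3; numerator = -4(-12/5) = 48/5; a_2 = (48/5)/(16/3) = 9/5
  n = 3: D(3) = 3(3 + 2/3) = 11; numerator = -4(9/5) = -36/5; a_3 = (-36/5)/(11) = -36/55

r = -4/3; a_0 = 1; a_1 = -12/5; a_2 = 9/5; a_3 = -36/55


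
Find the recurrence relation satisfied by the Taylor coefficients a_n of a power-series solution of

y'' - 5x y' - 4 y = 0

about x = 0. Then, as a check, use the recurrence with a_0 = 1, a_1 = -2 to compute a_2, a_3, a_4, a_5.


Substitute y = sum_n a_n x^n.
y''(x) has coefficient (n+2)(n+1) a_{n+2} at x^n;
-5 x y'(x) has coefficient -5 n a_n at x^n (shift);
-4 y(x) has coefficient -4 a_n at x^n.
Matching x^n: (n+2)(n+1) a_{n+2} + (-5n - 4) a_n = 0.
Thus a_{n+2} = (5n + 4) / ((n+1)(n+2)) * a_n.

Check with a_0 = 1, a_1 = -2 (apply the recurrence for n = 0, 1, 2, 3): a_0 = 1, a_1 = -2, a_2 = 2, a_3 = -3, a_4 = 7/3, a_5 = -57/20.

a_(n+2) = (5n + 4) / ((n+1)(n+2)) * a_n; check: a_0 = 1, a_1 = -2, a_2 = 2, a_3 = -3, a_4 = 7/3, a_5 = -57/20


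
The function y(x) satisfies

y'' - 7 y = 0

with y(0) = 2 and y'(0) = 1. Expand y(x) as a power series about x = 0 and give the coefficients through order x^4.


Ansatz: y(x) = sum_{n>=0} a_n x^n, so y'(x) = sum_{n>=1} n a_n x^(n-1) and y''(x) = sum_{n>=2} n(n-1) a_n x^(n-2).
Substitute into P(x) y'' + Q(x) y' + R(x) y = 0 with P(x) = 1, Q(x) = 0, R(x) = -7, and match powers of x.
Initial conditions: a_0 = 2, a_1 = 1.
Setting the coefficient of each power of x to zero and solving order by order (substituting the coefficients already found):
  x^0: 2 a_2 - 7 a_0 = 0  ->  2 a_2 = 7 a_0 = 14  ->  a_2 = 7
  x^1: 6 a_3 - 7 a_1 = 0  ->  6 a_3 = 7 a_1 = 7  ->  a_3 = 7/6
  x^2: 12 a_4 - 7 a_2 = 0  ->  12 a_4 = 7 a_2 = 49  ->  a_4 = 49/12
Truncated series: y(x) = 2 + x + 7 x^2 + (7/6) x^3 + (49/12) x^4 + O(x^5).

a_0 = 2; a_1 = 1; a_2 = 7; a_3 = 7/6; a_4 = 49/12


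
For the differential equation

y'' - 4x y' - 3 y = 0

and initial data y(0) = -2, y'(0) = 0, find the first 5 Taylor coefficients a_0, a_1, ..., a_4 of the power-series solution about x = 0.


Ansatz: y(x) = sum_{n>=0} a_n x^n, so y'(x) = sum_{n>=1} n a_n x^(n-1) and y''(x) = sum_{n>=2} n(n-1) a_n x^(n-2).
Substitute into P(x) y'' + Q(x) y' + R(x) y = 0 with P(x) = 1, Q(x) = -4x, R(x) = -3, and match powers of x.
Initial conditions: a_0 = -2, a_1 = 0.
Setting the coefficient of each power of x to zero and solving order by order (substituting the coefficients already found):
  x^0: 2 a_2 - 3 a_0 = 0  ->  2 a_2 = 3 a_0 = -6  ->  a_2 = -3
  x^1: 6 a_3 - 7 a_1 = 0  ->  6 a_3 = 7 a_1 = 0  ->  a_3 = 0
  x^2: 12 a_4 - 11 a_2 = 0  ->  12 a_4 = 11 a_2 = -33  ->  a_4 = -11/4
Truncated series: y(x) = -2 - 3 x^2 - (11/4) x^4 + O(x^5).

a_0 = -2; a_1 = 0; a_2 = -3; a_3 = 0; a_4 = -11/4


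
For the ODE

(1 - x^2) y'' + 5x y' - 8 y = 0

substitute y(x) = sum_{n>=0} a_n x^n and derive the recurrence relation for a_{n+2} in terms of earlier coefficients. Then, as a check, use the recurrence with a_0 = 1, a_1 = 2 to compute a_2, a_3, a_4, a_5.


Substitute y = sum_n a_n x^n.
(1 - 1 x^2) y'' contributes (n+2)(n+1) a_{n+2} - n(n-1) a_n at x^n.
5 x y'(x) contributes 5 n a_n at x^n.
-8 y(x) contributes -8 a_n at x^n.
Matching x^n: (n+2)(n+1) a_{n+2} + (-n(n-1) + 5 n - 8) a_n = 0.
Thus a_{n+2} = (n(n-1) - 5 n + 8) / ((n+1)(n+2)) * a_n.

Check with a_0 = 1, a_1 = 2 (apply the recurrence for n = 0, 1, 2, 3): a_0 = 1, a_1 = 2, a_2 = 4, a_3 = 1, a_4 = 0, a_5 = -1/20.

a_(n+2) = (n(n-1) - 5 n + 8) / ((n+1)(n+2)) * a_n; check: a_0 = 1, a_1 = 2, a_2 = 4, a_3 = 1, a_4 = 0, a_5 = -1/20


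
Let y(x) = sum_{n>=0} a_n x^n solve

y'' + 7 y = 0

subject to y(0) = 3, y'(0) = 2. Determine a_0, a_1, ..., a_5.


Ansatz: y(x) = sum_{n>=0} a_n x^n, so y'(x) = sum_{n>=1} n a_n x^(n-1) and y''(x) = sum_{n>=2} n(n-1) a_n x^(n-2).
Substitute into P(x) y'' + Q(x) y' + R(x) y = 0 with P(x) = 1, Q(x) = 0, R(x) = 7, and match powers of x.
Initial conditions: a_0 = 3, a_1 = 2.
Setting the coefficient of each power of x to zero and solving order by order (substituting the coefficients already found):
  x^0: 2 a_2 + 7 a_0 = 0  ->  2 a_2 = -7 a_0 = -21  ->  a_2 = -21/2
  x^1: 6 a_3 + 7 a_1 = 0  ->  6 a_3 = -7 a_1 = -14  ->  a_3 = -7/3
  x^2: 12 a_4 + 7 a_2 = 0  ->  12 a_4 = -7 a_2 = 147/2  ->  a_4 = 49/8
  x^3: 20 a_5 + 7 a_3 = 0  ->  20 a_5 = -7 a_3 = 49/3  ->  a_5 = 49/60
Truncated series: y(x) = 3 + 2 x - (21/2) x^2 - (7/3) x^3 + (49/8) x^4 + (49/60) x^5 + O(x^6).

a_0 = 3; a_1 = 2; a_2 = -21/2; a_3 = -7/3; a_4 = 49/8; a_5 = 49/60


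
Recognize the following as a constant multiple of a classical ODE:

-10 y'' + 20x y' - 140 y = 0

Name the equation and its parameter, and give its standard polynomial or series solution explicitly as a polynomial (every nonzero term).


All three coefficients share the factor -10; dividing through by -10 gives  y'' - 2x y' + 14 y = 0.
This matches the Hermite equation y'' - 2x y' + 2n y = 0 with 2n = 14, so n = 7; the polynomial solution is H_7(x).
With y = sum_k a_k x^k, matching x^k gives (k+2)(k+1) a_{k+2} = 2(k - n) a_k = 2(k - 7) a_k. The right side vanishes at k = 7, so the series with the parity of 7 terminates at degree 7.
Standard normalization: leading coefficient of H_n is 2^n, so a_7 = 2^7 = 128. Work downward with a_k = (k+1)(k+2) a_{k+2} / (2(k - n)):
  a_5 = (6)(7)(128) / (2(5 - 7)) = 5376/(-4) = -1344
  a_3 = (4)(5)(-1344) / (2(3 - 7)) = -26880/(-8) = 3360
  a_1 = (2)(3)(3360) / (2(1 - 7)) = 20160/(-12) = -1680
Hence H_7(x) = 128 x^7 - 1344 x^5 + 3360 x^3 - 1680 x.

H_7(x); series = 128 x^7 - 1344 x^5 + 3360 x^3 - 1680 x
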